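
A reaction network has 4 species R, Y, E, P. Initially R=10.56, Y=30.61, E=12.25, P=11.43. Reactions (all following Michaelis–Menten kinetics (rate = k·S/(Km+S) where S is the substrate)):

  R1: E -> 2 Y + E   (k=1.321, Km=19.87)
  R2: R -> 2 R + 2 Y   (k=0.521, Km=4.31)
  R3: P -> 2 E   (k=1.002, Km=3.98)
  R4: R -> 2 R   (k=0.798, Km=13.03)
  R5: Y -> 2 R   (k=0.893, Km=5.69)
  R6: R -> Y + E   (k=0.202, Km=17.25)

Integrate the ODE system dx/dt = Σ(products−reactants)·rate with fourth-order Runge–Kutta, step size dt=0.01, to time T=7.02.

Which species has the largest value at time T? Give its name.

Dominant species at T: Y

RK4 with dt=0.01: 702 steps to T=7.02. Trajectory (selected grid times):
t=0.00: R=10.56 Y=30.61 E=12.25 P=11.43
t=0.78: R=12.26 Y=31.48 E=13.46 P=10.85
t=1.56: R=13.99 Y=32.43 E=14.67 P=10.29
t=2.34: R=15.75 Y=33.43 E=15.86 P=9.73
t=3.12: R=17.54 Y=34.49 E=17.04 P=9.18
t=3.90: R=19.35 Y=35.60 E=18.20 P=8.64
t=4.68: R=21.19 Y=36.75 E=19.34 P=8.11
t=5.46: R=23.04 Y=37.95 E=20.47 P=7.59
t=6.24: R=24.91 Y=39.18 E=21.57 P=7.08
t=7.02: R=26.79 Y=40.45 E=22.65 P=6.59
At T=7.02: R=26.79 Y=40.45 E=22.65 P=6.59; the largest is Y.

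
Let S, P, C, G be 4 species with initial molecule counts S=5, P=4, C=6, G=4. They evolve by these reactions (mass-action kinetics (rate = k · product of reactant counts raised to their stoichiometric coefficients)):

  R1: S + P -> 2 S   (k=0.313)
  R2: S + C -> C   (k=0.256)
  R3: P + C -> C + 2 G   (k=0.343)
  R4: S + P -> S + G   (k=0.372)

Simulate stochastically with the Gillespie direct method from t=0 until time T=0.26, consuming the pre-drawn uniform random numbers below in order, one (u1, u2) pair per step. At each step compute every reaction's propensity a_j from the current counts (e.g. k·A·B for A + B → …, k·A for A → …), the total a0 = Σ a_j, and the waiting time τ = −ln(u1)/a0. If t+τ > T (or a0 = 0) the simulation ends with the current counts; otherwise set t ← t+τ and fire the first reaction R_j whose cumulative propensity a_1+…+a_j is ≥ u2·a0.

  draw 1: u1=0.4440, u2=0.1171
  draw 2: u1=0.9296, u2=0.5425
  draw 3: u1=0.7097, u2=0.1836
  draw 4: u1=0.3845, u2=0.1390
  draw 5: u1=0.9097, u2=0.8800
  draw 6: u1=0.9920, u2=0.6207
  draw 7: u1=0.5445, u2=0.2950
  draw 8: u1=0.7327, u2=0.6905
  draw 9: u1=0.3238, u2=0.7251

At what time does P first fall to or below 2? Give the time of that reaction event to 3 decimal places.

Threshold first reached at t = 0.030

t=0.000: S=5 P=4 C=6 G=4
Draw 1: a1=6.260, a2=7.680, a3=8.232, a4=7.440, a0=29.612; τ=−ln(0.4440)/29.612=0.027 → t=0.027; u2·a0=0.1171·29.612=3.468 ≤ a1=6.260 → R1 fires; S=6 P=3 C=6 G=4
Draw 2: a1=5.634, a2=9.216, a3=6.174, a4=6.696, a0=27.720; τ=−ln(0.9296)/27.720=0.003 → t=0.030; u2·a0=0.5425·27.720=15.038; a1+a2=14.850 < 15.038 ≤ a1+…+a3=21.024 → R3 fires; S=6 P=2 C=6 G=6
Draw 3: a1=3.756, a2=9.216, a3=4.116, a4=4.464, a0=21.552; τ=−ln(0.7097)/21.552=0.016 → t=0.046; u2·a0=0.1836·21.552=3.957; a1=3.756 < 3.957 ≤ a1+a2=12.972 → R2 fires; S=5 P=2 C=6 G=6
Draw 4: a1=3.130, a2=7.680, a3=4.116, a4=3.720, a0=18.646; τ=−ln(0.3845)/18.646=0.051 → t=0.097; u2·a0=0.1390·18.646=2.592 ≤ a1=3.130 → R1 fires; S=6 P=1 C=6 G=6
Draw 5: a1=1.878, a2=9.216, a3=2.058, a4=2.232, a0=15.384; τ=−ln(0.9097)/15.384=0.006 → t=0.103; u2·a0=0.8800·15.384=13.538; a1+…+a3=13.152 < 13.538 ≤ a1+…+a4=15.384 → R4 fires; S=6 P=0 C=6 G=7
Draw 6: a1=0.000, a2=9.216, a3=0.000, a4=0.000, a0=9.216; τ=−ln(0.9920)/9.216=0.001 → t=0.104; u2·a0=0.6207·9.216=5.720; a1=0.000 < 5.720 ≤ a1+a2=9.216 → R2 fires; S=5 P=0 C=6 G=7
Draw 7: a1=0.000, a2=7.680, a3=0.000, a4=0.000, a0=7.680; τ=−ln(0.5445)/7.680=0.079 → t=0.183; u2·a0=0.2950·7.680=2.266; a1=0.000 < 2.266 ≤ a1+a2=7.680 → R2 fires; S=4 P=0 C=6 G=7
Draw 8: a1=0.000, a2=6.144, a3=0.000, a4=0.000, a0=6.144; τ=−ln(0.7327)/6.144=0.051 → t=0.234; u2·a0=0.6905·6.144=4.242; a1=0.000 < 4.242 ≤ a1+a2=6.144 → R2 fires; S=3 P=0 C=6 G=7
Draw 9: a1=0.000, a2=4.608, a3=0.000, a4=0.000, a0=4.608; τ=−ln(0.3238)/4.608=0.245 → t=0.479 > T=0.26: stop.
P first becomes ≤ 2 when it reaches 2 at the event at t=0.030.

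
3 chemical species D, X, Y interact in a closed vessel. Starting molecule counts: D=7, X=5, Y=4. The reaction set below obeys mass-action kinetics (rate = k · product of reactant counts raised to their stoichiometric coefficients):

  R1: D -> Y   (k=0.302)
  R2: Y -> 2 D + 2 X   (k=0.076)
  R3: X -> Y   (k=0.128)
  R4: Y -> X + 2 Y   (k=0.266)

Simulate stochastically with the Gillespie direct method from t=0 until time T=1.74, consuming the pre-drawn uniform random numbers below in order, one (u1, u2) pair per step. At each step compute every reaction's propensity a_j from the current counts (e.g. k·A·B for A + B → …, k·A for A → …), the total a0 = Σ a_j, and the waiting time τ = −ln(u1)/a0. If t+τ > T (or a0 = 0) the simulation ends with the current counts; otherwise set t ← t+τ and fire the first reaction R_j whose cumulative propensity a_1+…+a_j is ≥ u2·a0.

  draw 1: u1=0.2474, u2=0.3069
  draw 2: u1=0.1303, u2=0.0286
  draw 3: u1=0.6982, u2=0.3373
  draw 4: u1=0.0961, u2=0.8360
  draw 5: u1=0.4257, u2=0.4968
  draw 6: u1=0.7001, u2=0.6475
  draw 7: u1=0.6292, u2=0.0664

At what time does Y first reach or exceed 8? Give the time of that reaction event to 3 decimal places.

Threshold first reached at t = 1.466

t=0.000: D=7 X=5 Y=4
Draw 1: a1=2.114, a2=0.304, a3=0.640, a4=1.064, a0=4.122; τ=−ln(0.2474)/4.122=0.339 → t=0.339; u2·a0=0.3069·4.122=1.265 ≤ a1=2.114 → R1 fires; D=6 X=5 Y=5
Draw 2: a1=1.812, a2=0.380, a3=0.640, a4=1.330, a0=4.162; τ=−ln(0.1303)/4.162=0.490 → t=0.829; u2·a0=0.0286·4.162=0.119 ≤ a1=1.812 → R1 fires; D=5 X=5 Y=6
Draw 3: a1=1.510, a2=0.456, a3=0.640, a4=1.596, a0=4.202; τ=−ln(0.6982)/4.202=0.085 → t=0.914; u2·a0=0.3373·4.202=1.417 ≤ a1=1.510 → R1 fires; D=4 X=5 Y=7
Draw 4: a1=1.208, a2=0.532, a3=0.640, a4=1.862, a0=4.242; τ=−ln(0.0961)/4.242=0.552 → t=1.466; u2·a0=0.8360·4.242=3.546; a1+…+a3=2.380 < 3.546 ≤ a1+…+a4=4.242 → R4 fires; D=4 X=6 Y=8
Draw 5: a1=1.208, a2=0.608, a3=0.768, a4=2.128, a0=4.712; τ=−ln(0.4257)/4.712=0.181 → t=1.647; u2·a0=0.4968·4.712=2.341; a1+a2=1.816 < 2.341 ≤ a1+…+a3=2.584 → R3 fires; D=4 X=5 Y=9
Draw 6: a1=1.208, a2=0.684, a3=0.640, a4=2.394, a0=4.926; τ=−ln(0.7001)/4.926=0.072 → t=1.720; u2·a0=0.6475·4.926=3.190; a1+…+a3=2.532 < 3.190 ≤ a1+…+a4=4.926 → R4 fires; D=4 X=6 Y=10
Draw 7: a1=1.208, a2=0.760, a3=0.768, a4=2.660, a0=5.396; τ=−ln(0.6292)/5.396=0.086 → t=1.806 > T=1.74: stop.
Y first becomes ≥ 8 when it reaches 8 at the event at t=1.466.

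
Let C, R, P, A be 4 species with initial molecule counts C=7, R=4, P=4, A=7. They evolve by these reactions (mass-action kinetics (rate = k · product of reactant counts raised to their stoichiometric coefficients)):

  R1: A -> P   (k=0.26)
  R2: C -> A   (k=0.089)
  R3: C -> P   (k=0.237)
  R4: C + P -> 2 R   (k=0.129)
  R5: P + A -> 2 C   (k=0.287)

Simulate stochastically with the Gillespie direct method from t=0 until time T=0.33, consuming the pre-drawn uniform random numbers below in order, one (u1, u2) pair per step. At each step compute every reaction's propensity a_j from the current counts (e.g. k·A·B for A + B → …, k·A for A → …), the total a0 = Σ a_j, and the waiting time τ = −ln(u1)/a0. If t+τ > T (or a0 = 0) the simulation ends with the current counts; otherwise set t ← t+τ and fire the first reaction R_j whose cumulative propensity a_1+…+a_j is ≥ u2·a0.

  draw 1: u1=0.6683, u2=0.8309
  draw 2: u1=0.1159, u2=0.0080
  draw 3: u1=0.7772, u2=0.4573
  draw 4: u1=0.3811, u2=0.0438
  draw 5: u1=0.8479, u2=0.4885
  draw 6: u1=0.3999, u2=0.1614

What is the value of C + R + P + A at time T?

Check how each reaction changes W = C + R + P + A (weight of products minus weight of reactants):
R1: A -> P: (1·1) − (1·1) = 1 − 1 = 0
R2: C -> A: (1·1) − (1·1) = 1 − 1 = 0
R3: C -> P: (1·1) − (1·1) = 1 − 1 = 0
R4: C + P -> 2 R: (1·2) − (1·1 + 1·1) = 2 − 2 = 0
R5: P + A -> 2 C: (1·2) − (1·1 + 1·1) = 2 − 2 = 0
Every reaction leaves W unchanged, so W is conserved and no simulation is needed: W(T) = W(0) = 7 + 4 + 4 + 7 = 22

Value at T = 22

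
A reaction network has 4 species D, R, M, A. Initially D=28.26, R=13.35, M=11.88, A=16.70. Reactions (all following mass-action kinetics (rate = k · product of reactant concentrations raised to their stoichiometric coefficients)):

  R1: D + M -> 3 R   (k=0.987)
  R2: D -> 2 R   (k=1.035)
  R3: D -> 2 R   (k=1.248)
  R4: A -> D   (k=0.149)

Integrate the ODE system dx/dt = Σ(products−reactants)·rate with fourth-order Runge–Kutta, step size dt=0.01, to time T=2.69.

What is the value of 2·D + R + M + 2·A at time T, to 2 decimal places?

Check how each reaction changes W = 2·D + R + M + 2·A (weight of products minus weight of reactants):
R1: D + M -> 3 R: (1·3) − (2·1 + 1·1) = 3 − 3 = 0
R2: D -> 2 R: (1·2) − (2·1) = 2 − 2 = 0
R3: D -> 2 R: (1·2) − (2·1) = 2 − 2 = 0
R4: A -> D: (2·1) − (2·1) = 2 − 2 = 0
Every reaction leaves W unchanged, so W is conserved and no simulation is needed: W(T) = W(0) = 2·28.26 + 13.35 + 11.88 + 2·16.70 = 115.15

Value at T = 115.15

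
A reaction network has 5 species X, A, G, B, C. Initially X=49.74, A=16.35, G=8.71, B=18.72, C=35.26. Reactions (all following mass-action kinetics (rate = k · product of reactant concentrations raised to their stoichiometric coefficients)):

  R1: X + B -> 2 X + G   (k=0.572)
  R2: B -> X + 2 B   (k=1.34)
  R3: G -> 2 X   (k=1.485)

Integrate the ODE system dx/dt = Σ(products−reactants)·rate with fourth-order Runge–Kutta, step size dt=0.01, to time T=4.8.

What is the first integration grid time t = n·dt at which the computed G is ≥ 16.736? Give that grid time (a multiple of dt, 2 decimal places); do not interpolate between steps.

RK4 with dt=0.01: 480 steps to T=4.8. Trajectory (selected grid times):
t=0.00: X=49.74 A=16.35 G=8.71 B=18.72 C=35.26
t=0.01: X=55.18 A=16.35 G=13.43 B=14.05 C=35.26
t=0.02: X=59.76 A=16.35 G=17.17 B=10.25 C=35.26
t=0.53: X=99.86 A=16.35 G=13.24 B=0.00 C=35.26
t=1.07: X=114.46 A=16.35 G=5.94 B=0.00 C=35.26
t=1.60: X=120.93 A=16.35 G=2.70 B=0.00 C=35.26
t=2.13: X=123.87 A=16.35 G=1.23 B=0.00 C=35.26
t=2.67: X=125.23 A=16.35 G=0.55 B=0.00 C=35.26
t=3.20: X=125.83 A=16.35 G=0.25 B=0.00 C=35.26
t=3.73: X=126.11 A=16.35 G=0.11 B=0.00 C=35.26
t=4.27: X=126.23 A=16.35 G=0.05 B=0.00 C=35.26
t=4.80: X=126.29 A=16.35 G=0.02 B=0.00 C=35.26
G(0.01)=13.434 < 16.736 but G(0.02)=17.171 ≥ 16.736, so the first grid time is t=0.02.

Threshold first reached at t = 0.02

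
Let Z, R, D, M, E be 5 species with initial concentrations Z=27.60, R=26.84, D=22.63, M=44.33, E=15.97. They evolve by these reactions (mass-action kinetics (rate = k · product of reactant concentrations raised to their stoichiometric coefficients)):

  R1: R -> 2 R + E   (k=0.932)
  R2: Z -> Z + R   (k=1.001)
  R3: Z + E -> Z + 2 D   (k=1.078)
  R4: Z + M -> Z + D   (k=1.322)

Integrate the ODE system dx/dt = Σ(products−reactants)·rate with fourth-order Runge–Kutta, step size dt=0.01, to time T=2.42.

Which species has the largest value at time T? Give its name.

RK4 with dt=0.01: 242 steps to T=2.42. Trajectory (selected grid times):
t=0.00: Z=27.60 R=26.84 D=22.63 M=44.33 E=15.97
t=0.27: Z=27.60 R=43.00 D=113.74 M=0.00 E=1.28
t=0.54: Z=27.60 R=63.79 D=139.14 M=0.00 E=1.91
t=0.81: Z=27.60 R=90.52 D=176.06 M=0.00 E=2.72
t=1.08: Z=27.60 R=124.90 D=227.82 M=0.00 E=3.77
t=1.34: Z=27.60 R=167.28 D=295.64 M=0.00 E=5.05
t=1.61: Z=27.60 R=223.63 D=389.99 M=0.00 E=6.76
t=1.88: Z=27.60 R=296.10 D=515.61 M=0.00 E=8.97
t=2.15: Z=27.60 R=389.30 D=681.44 M=0.00 E=11.80
t=2.42: Z=27.60 R=509.18 D=898.99 M=0.00 E=15.44
At T=2.42: Z=27.60 R=509.18 D=898.99 M=0.00 E=15.44; the largest is D.

Dominant species at T: D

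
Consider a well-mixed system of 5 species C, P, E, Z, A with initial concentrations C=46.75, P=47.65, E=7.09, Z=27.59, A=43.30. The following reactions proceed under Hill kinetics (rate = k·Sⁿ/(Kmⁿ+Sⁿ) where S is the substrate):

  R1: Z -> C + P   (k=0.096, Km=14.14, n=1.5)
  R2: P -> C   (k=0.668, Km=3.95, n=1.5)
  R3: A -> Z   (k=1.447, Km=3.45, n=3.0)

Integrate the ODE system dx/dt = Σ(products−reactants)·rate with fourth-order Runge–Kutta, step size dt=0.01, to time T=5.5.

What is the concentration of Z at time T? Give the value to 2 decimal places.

RK4 with dt=0.01: 550 steps to T=5.5. Trajectory (selected grid times):
t=0.00: C=46.75 P=47.65 E=7.09 Z=27.59 A=43.30
t=0.61: C=47.19 P=47.30 E=7.09 Z=28.43 A=42.42
t=1.22: C=47.63 P=46.94 E=7.09 Z=29.27 A=41.54
t=1.83: C=48.07 P=46.59 E=7.09 Z=30.11 A=40.65
t=2.44: C=48.52 P=46.23 E=7.09 Z=30.94 A=39.77
t=3.06: C=48.97 P=45.88 E=7.09 Z=31.79 A=38.87
t=3.67: C=49.41 P=45.52 E=7.09 Z=32.63 A=37.99
t=4.28: C=49.85 P=45.17 E=7.09 Z=33.47 A=37.11
t=4.89: C=50.30 P=44.82 E=7.09 Z=34.30 A=36.23
t=5.50: C=50.74 P=44.47 E=7.09 Z=35.14 A=35.35
Read off Z at T=5.5: 35.14

Z at T = 35.14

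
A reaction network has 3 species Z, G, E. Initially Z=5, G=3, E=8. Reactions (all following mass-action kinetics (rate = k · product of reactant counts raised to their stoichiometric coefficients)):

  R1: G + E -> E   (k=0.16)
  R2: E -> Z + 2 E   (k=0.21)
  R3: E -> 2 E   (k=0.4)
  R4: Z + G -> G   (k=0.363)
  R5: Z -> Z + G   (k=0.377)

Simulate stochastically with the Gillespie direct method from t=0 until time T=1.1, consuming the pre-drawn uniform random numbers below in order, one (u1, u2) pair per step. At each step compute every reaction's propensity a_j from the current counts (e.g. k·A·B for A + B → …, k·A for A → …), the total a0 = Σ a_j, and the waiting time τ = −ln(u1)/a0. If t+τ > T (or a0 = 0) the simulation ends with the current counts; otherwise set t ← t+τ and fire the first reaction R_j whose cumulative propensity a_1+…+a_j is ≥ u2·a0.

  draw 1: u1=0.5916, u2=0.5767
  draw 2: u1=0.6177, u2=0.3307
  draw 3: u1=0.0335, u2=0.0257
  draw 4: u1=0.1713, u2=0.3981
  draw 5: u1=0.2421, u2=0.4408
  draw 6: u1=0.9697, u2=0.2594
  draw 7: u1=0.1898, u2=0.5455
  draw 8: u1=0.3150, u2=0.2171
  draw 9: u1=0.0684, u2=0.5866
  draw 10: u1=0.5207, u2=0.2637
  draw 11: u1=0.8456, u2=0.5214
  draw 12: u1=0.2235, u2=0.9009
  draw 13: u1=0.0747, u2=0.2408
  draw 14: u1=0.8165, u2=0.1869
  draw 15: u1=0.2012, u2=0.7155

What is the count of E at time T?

E at T = 17

t=0.000: Z=5 G=3 E=8
Draw 1: a1=3.840, a2=1.680, a3=3.200, a4=5.445, a5=1.885, a0=16.050; τ=−ln(0.5916)/16.050=0.033 → t=0.033; u2·a0=0.5767·16.050=9.256; a1+…+a3=8.720 < 9.256 ≤ a1+…+a4=14.165 → R4 fires; Z=4 G=3 E=8
Draw 2: a1=3.840, a2=1.680, a3=3.200, a4=4.356, a5=1.508, a0=14.584; τ=−ln(0.6177)/14.584=0.033 → t=0.066; u2·a0=0.3307·14.584=4.823; a1=3.840 < 4.823 ≤ a1+a2=5.520 → R2 fires; Z=5 G=3 E=9
Draw 3: a1=4.320, a2=1.890, a3=3.600, a4=5.445, a5=1.885, a0=17.140; τ=−ln(0.0335)/17.140=0.198 → t=0.264; u2·a0=0.0257·17.140=0.440 ≤ a1=4.320 → R1 fires; Z=5 G=2 E=9
Draw 4: a1=2.880, a2=1.890, a3=3.600, a4=3.630, a5=1.885, a0=13.885; τ=−ln(0.1713)/13.885=0.127 → t=0.391; u2·a0=0.3981·13.885=5.528; a1+a2=4.770 < 5.528 ≤ a1+…+a3=8.370 → R3 fires; Z=5 G=2 E=10
Draw 5: a1=3.200, a2=2.100, a3=4.000, a4=3.630, a5=1.885, a0=14.815; τ=−ln(0.2421)/14.815=0.096 → t=0.487; u2·a0=0.4408·14.815=6.530; a1+a2=5.300 < 6.530 ≤ a1+…+a3=9.300 → R3 fires; Z=5 G=2 E=11
Draw 6: a1=3.520, a2=2.310, a3=4.400, a4=3.630, a5=1.885, a0=15.745; τ=−ln(0.9697)/15.745=0.002 → t=0.489; u2·a0=0.2594·15.745=4.084; a1=3.520 < 4.084 ≤ a1+a2=5.830 → R2 fires; Z=6 G=2 E=12
Draw 7: a1=3.840, a2=2.520, a3=4.800, a4=4.356, a5=2.262, a0=17.778; τ=−ln(0.1898)/17.778=0.093 → t=0.582; u2·a0=0.5455·17.778=9.698; a1+a2=6.360 < 9.698 ≤ a1+…+a3=11.160 → R3 fires; Z=6 G=2 E=13
Draw 8: a1=4.160, a2=2.730, a3=5.200, a4=4.356, a5=2.262, a0=18.708; τ=−ln(0.3150)/18.708=0.062 → t=0.644; u2·a0=0.2171·18.708=4.062 ≤ a1=4.160 → R1 fires; Z=6 G=1 E=13
Draw 9: a1=2.080, a2=2.730, a3=5.200, a4=2.178, a5=2.262, a0=14.450; τ=−ln(0.0684)/14.450=0.186 → t=0.830; u2·a0=0.5866·14.450=8.476; a1+a2=4.810 < 8.476 ≤ a1+…+a3=10.010 → R3 fires; Z=6 G=1 E=14
Draw 10: a1=2.240, a2=2.940, a3=5.600, a4=2.178, a5=2.262, a0=15.220; τ=−ln(0.5207)/15.220=0.043 → t=0.872; u2·a0=0.2637·15.220=4.014; a1=2.240 < 4.014 ≤ a1+a2=5.180 → R2 fires; Z=7 G=1 E=15
Draw 11: a1=2.400, a2=3.150, a3=6.000, a4=2.541, a5=2.639, a0=16.730; τ=−ln(0.8456)/16.730=0.010 → t=0.882; u2·a0=0.5214·16.730=8.723; a1+a2=5.550 < 8.723 ≤ a1+…+a3=11.550 → R3 fires; Z=7 G=1 E=16
Draw 12: a1=2.560, a2=3.360, a3=6.400, a4=2.541, a5=2.639, a0=17.500; τ=−ln(0.2235)/17.500=0.086 → t=0.968; u2·a0=0.9009·17.500=15.766; a1+…+a4=14.861 < 15.766 ≤ a1+…+a5=17.500 → R5 fires; Z=7 G=2 E=16
Draw 13: a1=5.120, a2=3.360, a3=6.400, a4=5.082, a5=2.639, a0=22.601; τ=−ln(0.0747)/22.601=0.115 → t=1.083; u2·a0=0.2408·22.601=5.442; a1=5.120 < 5.442 ≤ a1+a2=8.480 → R2 fires; Z=8 G=2 E=17
Draw 14: a1=5.440, a2=3.570, a3=6.800, a4=5.808, a5=3.016, a0=24.634; τ=−ln(0.8165)/24.634=0.008 → t=1.091; u2·a0=0.1869·24.634=4.604 ≤ a1=5.440 → R1 fires; Z=8 G=1 E=17
Draw 15: a1=2.720, a2=3.570, a3=6.800, a4=2.904, a5=3.016, a0=19.010; τ=−ln(0.2012)/19.010=0.084 → t=1.175 > T=1.1: stop.
Read off E at T=1.1: 17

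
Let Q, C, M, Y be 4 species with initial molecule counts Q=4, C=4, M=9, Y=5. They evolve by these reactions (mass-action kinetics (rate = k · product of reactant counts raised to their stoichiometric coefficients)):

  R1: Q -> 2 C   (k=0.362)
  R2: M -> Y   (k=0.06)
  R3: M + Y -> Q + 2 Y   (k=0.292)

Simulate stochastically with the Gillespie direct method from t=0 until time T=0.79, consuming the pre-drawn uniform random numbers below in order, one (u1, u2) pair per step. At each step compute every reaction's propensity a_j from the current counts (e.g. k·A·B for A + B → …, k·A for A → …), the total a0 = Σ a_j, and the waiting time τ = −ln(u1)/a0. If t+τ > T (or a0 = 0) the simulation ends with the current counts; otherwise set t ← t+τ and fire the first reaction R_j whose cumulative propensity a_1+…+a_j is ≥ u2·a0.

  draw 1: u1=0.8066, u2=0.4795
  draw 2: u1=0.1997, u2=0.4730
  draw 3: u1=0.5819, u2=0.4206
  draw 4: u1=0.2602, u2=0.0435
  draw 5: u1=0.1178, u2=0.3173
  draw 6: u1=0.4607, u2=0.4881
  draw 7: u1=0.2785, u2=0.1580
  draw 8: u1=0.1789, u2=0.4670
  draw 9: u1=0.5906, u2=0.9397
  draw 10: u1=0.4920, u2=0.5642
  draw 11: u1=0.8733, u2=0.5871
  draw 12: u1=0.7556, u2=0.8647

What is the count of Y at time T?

Y at T = 14

t=0.000: Q=4 C=4 M=9 Y=5
Draw 1: a1=1.448, a2=0.540, a3=13.140, a0=15.128; τ=−ln(0.8066)/15.128=0.014 → t=0.014; u2·a0=0.4795·15.128=7.254; a1+a2=1.988 < 7.254 ≤ a1+…+a3=15.128 → R3 fires; Q=5 C=4 M=8 Y=6
Draw 2: a1=1.810, a2=0.480, a3=14.016, a0=16.306; τ=−ln(0.1997)/16.306=0.099 → t=0.113; u2·a0=0.4730·16.306=7.713; a1+a2=2.290 < 7.713 ≤ a1+…+a3=16.306 → R3 fires; Q=6 C=4 M=7 Y=7
Draw 3: a1=2.172, a2=0.420, a3=14.308, a0=16.900; τ=−ln(0.5819)/16.900=0.032 → t=0.145; u2·a0=0.4206·16.900=7.108; a1+a2=2.592 < 7.108 ≤ a1+…+a3=16.900 → R3 fires; Q=7 C=4 M=6 Y=8
Draw 4: a1=2.534, a2=0.360, a3=14.016, a0=16.910; τ=−ln(0.2602)/16.910=0.080 → t=0.225; u2·a0=0.0435·16.910=0.736 ≤ a1=2.534 → R1 fires; Q=6 C=6 M=6 Y=8
Draw 5: a1=2.172, a2=0.360, a3=14.016, a0=16.548; τ=−ln(0.1178)/16.548=0.129 → t=0.354; u2·a0=0.3173·16.548=5.251; a1+a2=2.532 < 5.251 ≤ a1+…+a3=16.548 → R3 fires; Q=7 C=6 M=5 Y=9
Draw 6: a1=2.534, a2=0.300, a3=13.140, a0=15.974; τ=−ln(0.4607)/15.974=0.049 → t=0.402; u2·a0=0.4881·15.974=7.797; a1+a2=2.834 < 7.797 ≤ a1+…+a3=15.974 → R3 fires; Q=8 C=6 M=4 Y=10
Draw 7: a1=2.896, a2=0.240, a3=11.680, a0=14.816; τ=−ln(0.2785)/14.816=0.086 → t=0.489; u2·a0=0.1580·14.816=2.341 ≤ a1=2.896 → R1 fires; Q=7 C=8 M=4 Y=10
Draw 8: a1=2.534, a2=0.240, a3=11.680, a0=14.454; τ=−ln(0.1789)/14.454=0.119 → t=0.608; u2·a0=0.4670·14.454=6.750; a1+a2=2.774 < 6.750 ≤ a1+…+a3=14.454 → R3 fires; Q=8 C=8 M=3 Y=11
Draw 9: a1=2.896, a2=0.180, a3=9.636, a0=12.712; τ=−ln(0.5906)/12.712=0.041 → t=0.649; u2·a0=0.9397·12.712=11.945; a1+a2=3.076 < 11.945 ≤ a1+…+a3=12.712 → R3 fires; Q=9 C=8 M=2 Y=12
Draw 10: a1=3.258, a2=0.120, a3=7.008, a0=10.386; τ=−ln(0.4920)/10.386=0.068 → t=0.717; u2·a0=0.5642·10.386=5.860; a1+a2=3.378 < 5.860 ≤ a1+…+a3=10.386 → R3 fires; Q=10 C=8 M=1 Y=13
Draw 11: a1=3.620, a2=0.060, a3=3.796, a0=7.476; τ=−ln(0.8733)/7.476=0.018 → t=0.736; u2·a0=0.5871·7.476=4.389; a1+a2=3.680 < 4.389 ≤ a1+…+a3=7.476 → R3 fires; Q=11 C=8 M=0 Y=14
Draw 12: a1=3.982, a2=0.000, a3=0.000, a0=3.982; τ=−ln(0.7556)/3.982=0.070 → t=0.806 > T=0.79: stop.
Read off Y at T=0.79: 14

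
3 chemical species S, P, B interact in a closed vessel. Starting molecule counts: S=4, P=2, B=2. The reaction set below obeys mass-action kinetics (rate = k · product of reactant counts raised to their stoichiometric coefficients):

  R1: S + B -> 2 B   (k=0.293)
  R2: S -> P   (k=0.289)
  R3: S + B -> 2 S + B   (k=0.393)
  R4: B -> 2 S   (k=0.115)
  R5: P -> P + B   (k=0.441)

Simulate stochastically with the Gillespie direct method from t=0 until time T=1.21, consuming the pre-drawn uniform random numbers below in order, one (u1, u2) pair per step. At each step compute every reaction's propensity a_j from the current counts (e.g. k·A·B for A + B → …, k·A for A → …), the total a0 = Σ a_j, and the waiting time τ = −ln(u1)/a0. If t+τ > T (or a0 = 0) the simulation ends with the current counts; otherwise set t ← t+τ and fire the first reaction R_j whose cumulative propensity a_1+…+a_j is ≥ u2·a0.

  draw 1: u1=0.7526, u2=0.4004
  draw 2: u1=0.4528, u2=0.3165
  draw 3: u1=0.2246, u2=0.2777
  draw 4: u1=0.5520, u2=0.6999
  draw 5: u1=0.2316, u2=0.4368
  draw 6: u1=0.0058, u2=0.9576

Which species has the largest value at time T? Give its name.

t=0.000: S=4 P=2 B=2
Draw 1: a1=2.344, a2=1.156, a3=3.144, a4=0.230, a5=0.882, a0=7.756; τ=−ln(0.7526)/7.756=0.037 → t=0.037; u2·a0=0.4004·7.756=3.106; a1=2.344 < 3.106 ≤ a1+a2=3.500 → R2 fires; S=3 P=3 B=2
Draw 2: a1=1.758, a2=0.867, a3=2.358, a4=0.230, a5=1.323, a0=6.536; τ=−ln(0.4528)/6.536=0.121 → t=0.158; u2·a0=0.3165·6.536=2.069; a1=1.758 < 2.069 ≤ a1+a2=2.625 → R2 fires; S=2 P=4 B=2
Draw 3: a1=1.172, a2=0.578, a3=1.572, a4=0.230, a5=1.764, a0=5.316; τ=−ln(0.2246)/5.316=0.281 → t=0.439; u2·a0=0.2777·5.316=1.476; a1=1.172 < 1.476 ≤ a1+a2=1.750 → R2 fires; S=1 P=5 B=2
Draw 4: a1=0.586, a2=0.289, a3=0.786, a4=0.230, a5=2.205, a0=4.096; τ=−ln(0.5520)/4.096=0.145 → t=0.584; u2·a0=0.6999·4.096=2.867; a1+…+a4=1.891 < 2.867 ≤ a1+…+a5=4.096 → R5 fires; S=1 P=5 B=3
Draw 5: a1=0.879, a2=0.289, a3=1.179, a4=0.345, a5=2.205, a0=4.897; τ=−ln(0.2316)/4.897=0.299 → t=0.883; u2·a0=0.4368·4.897=2.139; a1+a2=1.168 < 2.139 ≤ a1+…+a3=2.347 → R3 fires; S=2 P=5 B=3
Draw 6: a1=1.758, a2=0.578, a3=2.358, a4=0.345, a5=2.205, a0=7.244; τ=−ln(0.0058)/7.244=0.711 → t=1.593 > T=1.21: stop.
At T=1.21: S=2 P=5 B=3; the largest is P.

Dominant species at T: P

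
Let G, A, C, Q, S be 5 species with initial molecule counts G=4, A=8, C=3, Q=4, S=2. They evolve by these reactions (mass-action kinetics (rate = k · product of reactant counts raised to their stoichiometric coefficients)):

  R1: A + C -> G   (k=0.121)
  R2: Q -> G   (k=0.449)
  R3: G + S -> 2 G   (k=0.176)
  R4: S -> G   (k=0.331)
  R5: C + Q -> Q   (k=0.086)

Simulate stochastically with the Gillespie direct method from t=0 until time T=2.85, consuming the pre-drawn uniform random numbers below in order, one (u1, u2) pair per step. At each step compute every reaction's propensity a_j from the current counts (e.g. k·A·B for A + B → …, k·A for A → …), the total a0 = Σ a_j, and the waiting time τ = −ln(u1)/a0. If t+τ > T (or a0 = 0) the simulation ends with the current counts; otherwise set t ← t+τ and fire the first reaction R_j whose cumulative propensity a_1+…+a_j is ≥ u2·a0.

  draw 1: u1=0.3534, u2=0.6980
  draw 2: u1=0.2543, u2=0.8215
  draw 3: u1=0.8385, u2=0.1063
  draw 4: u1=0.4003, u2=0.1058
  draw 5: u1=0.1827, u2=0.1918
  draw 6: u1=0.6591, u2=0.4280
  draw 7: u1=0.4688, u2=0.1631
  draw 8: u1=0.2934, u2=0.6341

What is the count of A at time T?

t=0.000: G=4 A=8 C=3 Q=4 S=2
Draw 1: a1=2.904, a2=1.796, a3=1.408, a4=0.662, a5=1.032, a0=7.802; τ=−ln(0.3534)/7.802=0.133 → t=0.133; u2·a0=0.6980·7.802=5.446; a1+a2=4.700 < 5.446 ≤ a1+…+a3=6.108 → R3 fires; G=5 A=8 C=3 Q=4 S=1
Draw 2: a1=2.904, a2=1.796, a3=0.880, a4=0.331, a5=1.032, a0=6.943; τ=−ln(0.2543)/6.943=0.197 → t=0.331; u2·a0=0.8215·6.943=5.704; a1+…+a3=5.580 < 5.704 ≤ a1+…+a4=5.911 → R4 fires; G=6 A=8 C=3 Q=4 S=0
Draw 3: a1=2.904, a2=1.796, a3=0.000, a4=0.000, a5=1.032, a0=5.732; τ=−ln(0.8385)/5.732=0.031 → t=0.361; u2·a0=0.1063·5.732=0.609 ≤ a1=2.904 → R1 fires; G=7 A=7 C=2 Q=4 S=0
Draw 4: a1=1.694, a2=1.796, a3=0.000, a4=0.000, a5=0.688, a0=4.178; τ=−ln(0.4003)/4.178=0.219 → t=0.580; u2·a0=0.1058·4.178=0.442 ≤ a1=1.694 → R1 fires; G=8 A=6 C=1 Q=4 S=0
Draw 5: a1=0.726, a2=1.796, a3=0.000, a4=0.000, a5=0.344, a0=2.866; τ=−ln(0.1827)/2.866=0.593 → t=1.174; u2·a0=0.1918·2.866=0.550 ≤ a1=0.726 → R1 fires; G=9 A=5 C=0 Q=4 S=0
Draw 6: a1=0.000, a2=1.796, a3=0.000, a4=0.000, a5=0.000, a0=1.796; τ=−ln(0.6591)/1.796=0.232 → t=1.406; u2·a0=0.4280·1.796=0.769; a1=0.000 < 0.769 ≤ a1+a2=1.796 → R2 fires; G=10 A=5 C=0 Q=3 S=0
Draw 7: a1=0.000, a2=1.347, a3=0.000, a4=0.000, a5=0.000, a0=1.347; τ=−ln(0.4688)/1.347=0.562 → t=1.968; u2·a0=0.1631·1.347=0.220; a1=0.000 < 0.220 ≤ a1+a2=1.347 → R2 fires; G=11 A=5 C=0 Q=2 S=0
Draw 8: a1=0.000, a2=0.898, a3=0.000, a4=0.000, a5=0.000, a0=0.898; τ=−ln(0.2934)/0.898=1.365 → t=3.334 > T=2.85: stop.
Read off A at T=2.85: 5

A at T = 5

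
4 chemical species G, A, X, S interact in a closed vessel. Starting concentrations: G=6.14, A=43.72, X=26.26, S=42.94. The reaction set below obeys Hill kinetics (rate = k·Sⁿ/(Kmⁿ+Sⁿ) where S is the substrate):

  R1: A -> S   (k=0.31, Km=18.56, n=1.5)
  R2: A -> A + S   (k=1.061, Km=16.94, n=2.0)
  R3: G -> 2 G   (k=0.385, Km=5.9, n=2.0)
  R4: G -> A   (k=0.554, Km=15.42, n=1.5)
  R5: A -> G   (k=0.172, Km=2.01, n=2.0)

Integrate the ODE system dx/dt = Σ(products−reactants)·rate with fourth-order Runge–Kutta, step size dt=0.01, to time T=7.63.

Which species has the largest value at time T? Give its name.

Dominant species at T: S

RK4 with dt=0.01: 763 steps to T=7.63. Trajectory (selected grid times):
t=0.00: G=6.14 A=43.72 X=26.26 S=42.94
t=0.85: G=6.36 A=43.46 X=26.26 S=43.93
t=1.70: G=6.59 A=43.21 X=26.26 S=44.92
t=2.54: G=6.81 A=42.97 X=26.26 S=45.89
t=3.39: G=7.04 A=42.73 X=26.26 S=46.88
t=4.24: G=7.26 A=42.49 X=26.26 S=47.86
t=5.09: G=7.49 A=42.26 X=26.26 S=48.84
t=5.93: G=7.72 A=42.03 X=26.26 S=49.81
t=6.78: G=7.95 A=41.81 X=26.26 S=50.79
t=7.63: G=8.18 A=41.59 X=26.26 S=51.77
At T=7.63: G=8.18 A=41.59 X=26.26 S=51.77; the largest is S.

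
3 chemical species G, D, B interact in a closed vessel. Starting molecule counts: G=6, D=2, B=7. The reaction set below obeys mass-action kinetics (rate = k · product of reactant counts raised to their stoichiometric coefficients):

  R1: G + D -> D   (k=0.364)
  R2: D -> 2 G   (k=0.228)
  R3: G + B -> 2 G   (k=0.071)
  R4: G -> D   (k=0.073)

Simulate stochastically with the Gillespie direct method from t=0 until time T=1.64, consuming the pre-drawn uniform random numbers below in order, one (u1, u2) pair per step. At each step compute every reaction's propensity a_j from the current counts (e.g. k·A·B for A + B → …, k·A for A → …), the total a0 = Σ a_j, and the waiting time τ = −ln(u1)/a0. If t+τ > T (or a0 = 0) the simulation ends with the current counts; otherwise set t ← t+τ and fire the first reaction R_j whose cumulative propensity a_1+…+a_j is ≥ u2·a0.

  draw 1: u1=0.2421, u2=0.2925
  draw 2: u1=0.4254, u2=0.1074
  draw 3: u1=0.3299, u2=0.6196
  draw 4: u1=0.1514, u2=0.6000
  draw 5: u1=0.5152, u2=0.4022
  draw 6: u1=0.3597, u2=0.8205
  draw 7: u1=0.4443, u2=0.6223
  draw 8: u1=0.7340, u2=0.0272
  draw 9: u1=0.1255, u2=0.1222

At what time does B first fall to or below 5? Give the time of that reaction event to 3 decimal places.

Threshold first reached at t = 1.073

t=0.000: G=6 D=2 B=7
Draw 1: a1=4.368, a2=0.456, a3=2.982, a4=0.438, a0=8.244; τ=−ln(0.2421)/8.244=0.172 → t=0.172; u2·a0=0.2925·8.244=2.411 ≤ a1=4.368 → R1 fires; G=5 D=2 B=7
Draw 2: a1=3.640, a2=0.456, a3=2.485, a4=0.365, a0=6.946; τ=−ln(0.4254)/6.946=0.123 → t=0.295; u2·a0=0.1074·6.946=0.746 ≤ a1=3.640 → R1 fires; G=4 D=2 B=7
Draw 3: a1=2.912, a2=0.456, a3=1.988, a4=0.292, a0=5.648; τ=−ln(0.3299)/5.648=0.196 → t=0.491; u2·a0=0.6196·5.648=3.500; a1+a2=3.368 < 3.500 ≤ a1+…+a3=5.356 → R3 fires; G=5 D=2 B=6
Draw 4: a1=3.640, a2=0.456, a3=2.130, a4=0.365, a0=6.591; τ=−ln(0.1514)/6.591=0.286 → t=0.778; u2·a0=0.6000·6.591=3.955; a1=3.640 < 3.955 ≤ a1+a2=4.096 → R2 fires; G=7 D=1 B=6
Draw 5: a1=2.548, a2=0.228, a3=2.982, a4=0.511, a0=6.269; τ=−ln(0.5152)/6.269=0.106 → t=0.884; u2·a0=0.4022·6.269=2.521 ≤ a1=2.548 → R1 fires; G=6 D=1 B=6
Draw 6: a1=2.184, a2=0.228, a3=2.556, a4=0.438, a0=5.406; τ=−ln(0.3597)/5.406=0.189 → t=1.073; u2·a0=0.8205·5.406=4.436; a1+a2=2.412 < 4.436 ≤ a1+…+a3=4.968 → R3 fires; G=7 D=1 B=5
Draw 7: a1=2.548, a2=0.228, a3=2.485, a4=0.511, a0=5.772; τ=−ln(0.4443)/5.772=0.141 → t=1.213; u2·a0=0.6223·5.772=3.592; a1+a2=2.776 < 3.592 ≤ a1+…+a3=5.261 → R3 fires; G=8 D=1 B=4
Draw 8: a1=2.912, a2=0.228, a3=2.272, a4=0.584, a0=5.996; τ=−ln(0.7340)/5.996=0.052 → t=1.265; u2·a0=0.0272·5.996=0.163 ≤ a1=2.912 → R1 fires; G=7 D=1 B=4
Draw 9: a1=2.548, a2=0.228, a3=1.988, a4=0.511, a0=5.275; τ=−ln(0.1255)/5.275=0.393 → t=1.658 > T=1.64: stop.
B first becomes ≤ 5 when it reaches 5 at the event at t=1.073.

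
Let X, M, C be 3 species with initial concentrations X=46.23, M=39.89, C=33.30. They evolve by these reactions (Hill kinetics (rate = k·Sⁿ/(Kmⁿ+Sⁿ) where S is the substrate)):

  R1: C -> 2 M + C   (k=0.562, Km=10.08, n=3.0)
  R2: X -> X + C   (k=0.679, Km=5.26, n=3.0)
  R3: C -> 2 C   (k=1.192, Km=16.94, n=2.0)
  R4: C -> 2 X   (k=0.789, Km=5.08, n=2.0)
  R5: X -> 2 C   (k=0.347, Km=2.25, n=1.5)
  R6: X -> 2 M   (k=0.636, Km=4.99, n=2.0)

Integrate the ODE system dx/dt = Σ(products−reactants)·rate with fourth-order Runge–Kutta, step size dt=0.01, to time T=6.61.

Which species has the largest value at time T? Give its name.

Dominant species at T: M

RK4 with dt=0.01: 661 steps to T=6.61. Trajectory (selected grid times):
t=0.00: X=46.23 M=39.89 C=33.30
t=0.73: X=46.65 M=41.61 C=34.43
t=1.47: X=47.07 M=43.35 C=35.58
t=2.20: X=47.49 M=45.07 C=36.73
t=2.94: X=47.92 M=46.82 C=37.90
t=3.67: X=48.34 M=48.54 C=39.05
t=4.41: X=48.77 M=50.29 C=40.24
t=5.14: X=49.19 M=52.02 C=41.41
t=5.88: X=49.62 M=53.77 C=42.60
t=6.61: X=50.05 M=55.50 C=43.78
At T=6.61: X=50.05 M=55.50 C=43.78; the largest is M.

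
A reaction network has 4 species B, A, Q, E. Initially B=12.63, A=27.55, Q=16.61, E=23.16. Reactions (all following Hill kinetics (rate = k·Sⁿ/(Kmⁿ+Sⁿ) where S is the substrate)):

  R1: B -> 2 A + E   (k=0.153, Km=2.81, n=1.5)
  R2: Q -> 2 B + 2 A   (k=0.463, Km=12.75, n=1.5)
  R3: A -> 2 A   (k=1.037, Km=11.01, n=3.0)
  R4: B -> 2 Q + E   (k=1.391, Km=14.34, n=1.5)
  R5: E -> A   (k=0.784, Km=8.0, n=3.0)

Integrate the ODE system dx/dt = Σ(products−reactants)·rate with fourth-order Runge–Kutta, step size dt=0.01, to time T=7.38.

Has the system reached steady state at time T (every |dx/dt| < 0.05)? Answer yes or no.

Steady state at T: no

RK4 with dt=0.01: 738 steps to T=7.38. Trajectory (selected grid times):
t=0.00: B=12.63 A=27.55 Q=16.61 E=23.16
t=0.82: B=12.46 A=29.66 Q=17.41 E=23.17
t=1.64: B=12.32 A=31.79 Q=18.19 E=23.17
t=2.46: B=12.18 A=33.94 Q=18.95 E=23.17
t=3.28: B=12.07 A=36.10 Q=19.70 E=23.17
t=4.10: B=11.96 A=38.27 Q=20.44 E=23.16
t=4.92: B=11.87 A=40.46 Q=21.17 E=23.14
t=5.74: B=11.79 A=42.66 Q=21.88 E=23.13
t=6.56: B=11.72 A=44.87 Q=22.59 E=23.11
t=7.38: B=11.66 A=47.09 Q=23.29 E=23.09
Rates at T: R1=0.1368, R2=0.3295, R3=1.0239, R4=0.5886, R5=0.7527
dx/dt at T (Σ net stoichiometry × rate): B=-0.0664, A=+2.7093, Q=+0.8477, E=-0.0273
Largest |dx/dt| is |+2.7093| (A) ≥ 0.05 → not steady.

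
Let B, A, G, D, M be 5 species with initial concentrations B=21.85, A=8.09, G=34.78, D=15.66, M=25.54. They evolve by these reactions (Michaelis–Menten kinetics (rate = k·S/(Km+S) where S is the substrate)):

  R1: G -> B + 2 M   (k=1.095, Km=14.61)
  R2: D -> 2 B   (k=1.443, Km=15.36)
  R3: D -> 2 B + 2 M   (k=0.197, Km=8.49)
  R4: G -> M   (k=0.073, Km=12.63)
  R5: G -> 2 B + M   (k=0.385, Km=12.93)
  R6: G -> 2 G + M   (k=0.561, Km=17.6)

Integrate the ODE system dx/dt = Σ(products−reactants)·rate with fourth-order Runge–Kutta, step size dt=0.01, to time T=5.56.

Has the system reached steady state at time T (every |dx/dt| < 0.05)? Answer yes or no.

Steady state at T: no

RK4 with dt=0.01: 556 steps to T=5.56. Trajectory (selected grid times):
t=0.00: B=21.85 A=8.09 G=34.78 D=15.66 M=25.54
t=0.62: B=23.73 A=8.09 G=34.33 D=15.13 M=27.09
t=1.24: B=25.58 A=8.09 G=33.87 D=14.62 M=28.63
t=1.85: B=27.39 A=8.09 G=33.43 D=14.11 M=30.14
t=2.47: B=29.21 A=8.09 G=32.98 D=13.61 M=31.67
t=3.09: B=31.00 A=8.09 G=32.54 D=13.12 M=33.18
t=3.71: B=32.77 A=8.09 G=32.09 D=12.64 M=34.70
t=4.32: B=34.49 A=8.09 G=31.65 D=12.18 M=36.17
t=4.94: B=36.22 A=8.09 G=31.21 D=11.71 M=37.67
t=5.56: B=37.93 A=8.09 G=30.77 D=11.26 M=39.15
Rates at T: R1=0.7425, R2=0.6104, R3=0.1123, R4=0.0518, R5=0.2711, R6=0.3569
dx/dt at T (Σ net stoichiometry × rate): B=+2.7301, A=+0.0000, G=-0.7084, D=-0.7227, M=+2.3893
Largest |dx/dt| is |+2.7301| (B) ≥ 0.05 → not steady.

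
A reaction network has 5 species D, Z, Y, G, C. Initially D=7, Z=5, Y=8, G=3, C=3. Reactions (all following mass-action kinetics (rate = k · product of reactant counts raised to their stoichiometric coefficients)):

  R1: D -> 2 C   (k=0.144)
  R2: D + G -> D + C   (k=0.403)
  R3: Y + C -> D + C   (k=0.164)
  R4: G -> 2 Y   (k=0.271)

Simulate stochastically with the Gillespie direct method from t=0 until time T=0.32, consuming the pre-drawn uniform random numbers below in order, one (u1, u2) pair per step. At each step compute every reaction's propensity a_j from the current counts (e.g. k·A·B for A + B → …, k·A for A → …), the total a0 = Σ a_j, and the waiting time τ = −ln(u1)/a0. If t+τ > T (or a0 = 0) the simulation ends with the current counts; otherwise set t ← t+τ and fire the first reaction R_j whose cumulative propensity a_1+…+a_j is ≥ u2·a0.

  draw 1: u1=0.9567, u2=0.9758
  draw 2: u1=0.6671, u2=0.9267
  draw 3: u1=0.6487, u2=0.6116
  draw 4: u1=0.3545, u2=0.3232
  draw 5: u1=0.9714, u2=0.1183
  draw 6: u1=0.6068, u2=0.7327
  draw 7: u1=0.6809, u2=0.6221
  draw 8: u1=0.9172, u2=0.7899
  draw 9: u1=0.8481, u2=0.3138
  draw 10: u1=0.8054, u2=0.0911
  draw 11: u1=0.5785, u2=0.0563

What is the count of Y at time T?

Y at T = 5

t=0.000: D=7 Z=5 Y=8 G=3 C=3
Draw 1: a1=1.008, a2=8.463, a3=3.936, a4=0.813, a0=14.220; τ=−ln(0.9567)/14.220=0.003 → t=0.003; u2·a0=0.9758·14.220=13.876; a1+…+a3=13.407 < 13.876 ≤ a1+…+a4=14.220 → R4 fires; D=7 Z=5 Y=10 G=2 C=3
Draw 2: a1=1.008, a2=5.642, a3=4.920, a4=0.542, a0=12.112; τ=−ln(0.6671)/12.112=0.033 → t=0.037; u2·a0=0.9267·12.112=11.224; a1+a2=6.650 < 11.224 ≤ a1+…+a3=11.570 → R3 fires; D=8 Z=5 Y=9 G=2 C=3
Draw 3: a1=1.152, a2=6.448, a3=4.428, a4=0.542, a0=12.570; τ=−ln(0.6487)/12.570=0.034 → t=0.071; u2·a0=0.6116·12.570=7.688; a1+a2=7.600 < 7.688 ≤ a1+…+a3=12.028 → R3 fires; D=9 Z=5 Y=8 G=2 C=3
Draw 4: a1=1.296, a2=7.254, a3=3.936, a4=0.542, a0=13.028; τ=−ln(0.3545)/13.028=0.080 → t=0.151; u2·a0=0.3232·13.028=4.211; a1=1.296 < 4.211 ≤ a1+a2=8.550 → R2 fires; D=9 Z=5 Y=8 G=1 C=4
Draw 5: a1=1.296, a2=3.627, a3=5.248, a4=0.271, a0=10.442; τ=−ln(0.9714)/10.442=0.003 → t=0.153; u2·a0=0.1183·10.442=1.235 ≤ a1=1.296 → R1 fires; D=8 Z=5 Y=8 G=1 C=6
Draw 6: a1=1.152, a2=3.224, a3=7.872, a4=0.271, a0=12.519; τ=−ln(0.6068)/12.519=0.040 → t=0.193; u2·a0=0.7327·12.519=9.173; a1+a2=4.376 < 9.173 ≤ a1+…+a3=12.248 → R3 fires; D=9 Z=5 Y=7 G=1 C=6
Draw 7: a1=1.296, a2=3.627, a3=6.888, a4=0.271, a0=12.082; τ=−ln(0.6809)/12.082=0.032 → t=0.225; u2·a0=0.6221·12.082=7.516; a1+a2=4.923 < 7.516 ≤ a1+…+a3=11.811 → R3 fires; D=10 Z=5 Y=6 G=1 C=6
Draw 8: a1=1.440, a2=4.030, a3=5.904, a4=0.271, a0=11.645; τ=−ln(0.9172)/11.645=0.007 → t=0.232; u2·a0=0.7899·11.645=9.198; a1+a2=5.470 < 9.198 ≤ a1+…+a3=11.374 → R3 fires; D=11 Z=5 Y=5 G=1 C=6
Draw 9: a1=1.584, a2=4.433, a3=4.920, a4=0.271, a0=11.208; τ=−ln(0.8481)/11.208=0.015 → t=0.247; u2·a0=0.3138·11.208=3.517; a1=1.584 < 3.517 ≤ a1+a2=6.017 → R2 fires; D=11 Z=5 Y=5 G=0 C=7
Draw 10: a1=1.584, a2=0.000, a3=5.740, a4=0.000, a0=7.324; τ=−ln(0.8054)/7.324=0.030 → t=0.277; u2·a0=0.0911·7.324=0.667 ≤ a1=1.584 → R1 fires; D=10 Z=5 Y=5 G=0 C=9
Draw 11: a1=1.440, a2=0.000, a3=7.380, a4=0.000, a0=8.820; τ=−ln(0.5785)/8.820=0.062 → t=0.339 > T=0.32: stop.
Read off Y at T=0.32: 5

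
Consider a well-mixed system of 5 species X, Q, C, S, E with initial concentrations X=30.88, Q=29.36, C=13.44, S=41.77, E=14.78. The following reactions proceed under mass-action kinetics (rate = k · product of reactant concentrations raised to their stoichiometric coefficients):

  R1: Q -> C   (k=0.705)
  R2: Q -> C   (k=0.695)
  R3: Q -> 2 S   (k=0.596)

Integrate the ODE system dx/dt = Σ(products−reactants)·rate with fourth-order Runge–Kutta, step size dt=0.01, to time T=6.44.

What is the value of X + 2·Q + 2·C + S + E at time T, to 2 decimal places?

Value at T = 173.03

Check how each reaction changes W = X + 2·Q + 2·C + S + E (weight of products minus weight of reactants):
R1: Q -> C: (2·1) − (2·1) = 2 − 2 = 0
R2: Q -> C: (2·1) − (2·1) = 2 − 2 = 0
R3: Q -> 2 S: (1·2) − (2·1) = 2 − 2 = 0
Every reaction leaves W unchanged, so W is conserved and no simulation is needed: W(T) = W(0) = 30.88 + 2·29.36 + 2·13.44 + 41.77 + 14.78 = 173.03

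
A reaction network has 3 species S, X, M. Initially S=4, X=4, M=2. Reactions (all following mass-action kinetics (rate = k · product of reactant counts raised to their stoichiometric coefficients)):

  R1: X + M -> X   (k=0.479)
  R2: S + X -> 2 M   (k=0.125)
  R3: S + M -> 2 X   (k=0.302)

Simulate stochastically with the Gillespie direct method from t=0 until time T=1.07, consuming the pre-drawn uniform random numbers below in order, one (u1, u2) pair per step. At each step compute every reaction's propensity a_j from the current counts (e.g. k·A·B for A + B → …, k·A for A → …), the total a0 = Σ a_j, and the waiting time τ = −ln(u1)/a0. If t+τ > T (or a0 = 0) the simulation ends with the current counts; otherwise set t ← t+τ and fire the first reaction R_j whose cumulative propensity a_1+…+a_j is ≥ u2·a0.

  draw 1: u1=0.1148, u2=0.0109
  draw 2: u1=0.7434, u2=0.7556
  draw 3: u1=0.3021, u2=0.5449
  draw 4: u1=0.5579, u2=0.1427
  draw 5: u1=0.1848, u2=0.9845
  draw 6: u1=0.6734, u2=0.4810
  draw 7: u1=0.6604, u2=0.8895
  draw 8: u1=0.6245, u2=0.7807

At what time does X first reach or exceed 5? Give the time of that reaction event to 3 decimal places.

t=0.000: S=4 X=4 M=2
Draw 1: a1=3.832, a2=2.000, a3=2.416, a0=8.248; τ=−ln(0.1148)/8.248=0.262 → t=0.262; u2·a0=0.0109·8.248=0.090 ≤ a1=3.832 → R1 fires; S=4 X=4 M=1
Draw 2: a1=1.916, a2=2.000, a3=1.208, a0=5.124; τ=−ln(0.7434)/5.124=0.058 → t=0.320; u2·a0=0.7556·5.124=3.872; a1=1.916 < 3.872 ≤ a1+a2=3.916 → R2 fires; S=3 X=3 M=3
Draw 3: a1=4.311, a2=1.125, a3=2.718, a0=8.154; τ=−ln(0.3021)/8.154=0.147 → t=0.467; u2·a0=0.5449·8.154=4.443; a1=4.311 < 4.443 ≤ a1+a2=5.436 → R2 fires; S=2 X=2 M=5
Draw 4: a1=4.790, a2=0.500, a3=3.020, a0=8.310; τ=−ln(0.5579)/8.310=0.070 → t=0.537; u2·a0=0.1427·8.310=1.186 ≤ a1=4.790 → R1 fires; S=2 X=2 M=4
Draw 5: a1=3.832, a2=0.500, a3=2.416, a0=6.748; τ=−ln(0.1848)/6.748=0.250 → t=0.788; u2·a0=0.9845·6.748=6.643; a1+a2=4.332 < 6.643 ≤ a1+…+a3=6.748 → R3 fires; S=1 X=4 M=3
Draw 6: a1=5.748, a2=0.500, a3=0.906, a0=7.154; τ=−ln(0.6734)/7.154=0.055 → t=0.843; u2·a0=0.4810·7.154=3.441 ≤ a1=5.748 → R1 fires; S=1 X=4 M=2
Draw 7: a1=3.832, a2=0.500, a3=0.604, a0=4.936; τ=−ln(0.6604)/4.936=0.084 → t=0.927; u2·a0=0.8895·4.936=4.391; a1+a2=4.332 < 4.391 ≤ a1+…+a3=4.936 → R3 fires; S=0 X=6 M=1
Draw 8: a1=2.874, a2=0.000, a3=0.000, a0=2.874; τ=−ln(0.6245)/2.874=0.164 → t=1.091 > T=1.07: stop.
X first becomes ≥ 5 when it reaches 6 at the event at t=0.927.

Threshold first reached at t = 0.927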